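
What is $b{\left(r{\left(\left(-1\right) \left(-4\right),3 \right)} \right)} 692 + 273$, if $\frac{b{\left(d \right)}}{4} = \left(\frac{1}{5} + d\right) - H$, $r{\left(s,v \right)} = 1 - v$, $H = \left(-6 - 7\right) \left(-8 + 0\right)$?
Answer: $- \frac{1462907}{5} \approx -2.9258 \cdot 10^{5}$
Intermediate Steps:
$H = 104$ ($H = \left(-13\right) \left(-8\right) = 104$)
$b{\left(d \right)} = - \frac{2076}{5} + 4 d$ ($b{\left(d \right)} = 4 \left(\left(\frac{1}{5} + d\right) - 104\right) = 4 \left(- \frac{519}{5} + d\right) = - \frac{2076}{5} + 4 d$)
$b{\left(r{\left(\left(-1\right) \left(-4\right),3 \right)} \right)} 692 + 273 = \left(- \frac{2076}{5} + 4 \left(1 - 3\right)\right) 692 + 273 = \left(- \frac{2076}{5} + 4 \left(-2\right)\right) 692 + 273 = \left(- \frac{2076}{5} - 8\right) 692 + 273 = \left(- \frac{2116}{5}\right) 692 + 273 = - \frac{1464272}{5} + 273 = - \frac{1462907}{5}$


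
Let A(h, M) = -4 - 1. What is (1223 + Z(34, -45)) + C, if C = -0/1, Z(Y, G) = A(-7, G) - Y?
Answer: 1184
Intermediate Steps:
A(h, M) = -5
Z(Y, G) = -5 - Y
C = 0 (C = -0 = -530*0 = 0)
(1223 + Z(34, -45)) + C = (1223 + (-5 - 1*34)) + 0 = (1223 + (-5 - 34)) + 0 = (1223 - 39) + 0 = 1184 + 0 = 1184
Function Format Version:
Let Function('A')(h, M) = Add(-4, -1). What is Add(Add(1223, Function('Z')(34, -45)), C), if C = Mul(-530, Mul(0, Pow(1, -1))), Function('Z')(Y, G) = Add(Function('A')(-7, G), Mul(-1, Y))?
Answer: 1184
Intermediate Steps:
Function('A')(h, M) = -5
Function('Z')(Y, G) = Add(-5, Mul(-1, Y))
C = 0 (C = Mul(-530, Mul(0, 1)) = Mul(-530, 0) = 0)
Add(Add(1223, Function('Z')(34, -45)), C) = Add(Add(1223, Add(-5, Mul(-1, 34))), 0) = Add(Add(1223, Add(-5, -34)), 0) = Add(Add(1223, -39), 0) = Add(1184, 0) = 1184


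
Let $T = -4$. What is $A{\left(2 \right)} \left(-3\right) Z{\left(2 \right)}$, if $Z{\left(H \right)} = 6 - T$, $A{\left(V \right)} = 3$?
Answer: $-90$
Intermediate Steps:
$Z{\left(H \right)} = 10$ ($Z{\left(H \right)} = 6 - -4 = 6 + 4 = 10$)
$A{\left(2 \right)} \left(-3\right) Z{\left(2 \right)} = 3 \left(-3\right) 10 = \left(-9\right) 10 = -90$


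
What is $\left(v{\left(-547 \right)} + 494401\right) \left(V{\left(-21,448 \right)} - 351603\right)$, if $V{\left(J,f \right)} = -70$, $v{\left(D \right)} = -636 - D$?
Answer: $-173836183976$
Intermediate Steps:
$\left(v{\left(-547 \right)} + 494401\right) \left(V{\left(-21,448 \right)} - 351603\right) = \left(\left(-636 - -547\right) + 494401\right) \left(-70 - 351603\right) = \left(\left(-636 + 547\right) + 494401\right) \left(-351673\right) = \left(-89 + 494401\right) \left(-351673\right) = 494312 \left(-351673\right) = -173836183976$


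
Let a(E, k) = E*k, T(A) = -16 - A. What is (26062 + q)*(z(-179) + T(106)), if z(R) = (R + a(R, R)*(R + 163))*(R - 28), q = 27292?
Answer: 5663885798942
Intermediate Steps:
z(R) = (-28 + R)*(R + R²*(163 + R)) (z(R) = (R + (R*R)*(R + 163))*(R - 28) = (R + R²*(163 + R))*(-28 + R) = (-28 + R)*(R + R²*(163 + R)))
(26062 + q)*(z(-179) + T(106)) = (26062 + 27292)*(-179*(-28 + (-179)³ - 4563*(-179) + 135*(-179)²) + (-16 - 1*106)) = 53354*(-179*(-28 - 5735339 + 816777 + 135*32041) + (-16 - 106)) = 53354*(-179*(-28 - 5735339 + 816777 + 4325535) - 122) = 53354*(-179*(-593055) - 122) = 53354*(106156845 - 122) = 53354*106156723 = 5663885798942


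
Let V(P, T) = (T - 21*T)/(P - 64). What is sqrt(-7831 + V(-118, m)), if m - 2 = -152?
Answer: I*sqrt(64985011)/91 ≈ 88.586*I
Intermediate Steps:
m = -150 (m = 2 - 152 = -150)
V(P, T) = -20*T/(-64 + P) (V(P, T) = (-20*T)/(-64 + P) = -20*T/(-64 + P))
sqrt(-7831 + V(-118, m)) = sqrt(-7831 - 20*(-150)/(-64 - 118)) = sqrt(-7831 - 20*(-150)/(-182)) = sqrt(-7831 - 20*(-150)*(-1/182)) = sqrt(-7831 - 1500/91) = sqrt(-714121/91) = I*sqrt(64985011)/91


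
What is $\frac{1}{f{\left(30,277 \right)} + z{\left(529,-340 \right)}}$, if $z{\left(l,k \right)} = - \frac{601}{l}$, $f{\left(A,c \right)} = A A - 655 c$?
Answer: $- \frac{529}{95503616} \approx -5.5391 \cdot 10^{-6}$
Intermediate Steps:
$f{\left(A,c \right)} = A^{2} - 655 c$
$\frac{1}{f{\left(30,277 \right)} + z{\left(529,-340 \right)}} = \frac{1}{\left(30^{2} - 181435\right) - \frac{601}{529}} = \frac{1}{\left(900 - 181435\right) - \frac{601}{529}} = \frac{1}{-180535 - \frac{601}{529}} = \frac{1}{- \frac{95503616}{529}} = - \frac{529}{95503616}$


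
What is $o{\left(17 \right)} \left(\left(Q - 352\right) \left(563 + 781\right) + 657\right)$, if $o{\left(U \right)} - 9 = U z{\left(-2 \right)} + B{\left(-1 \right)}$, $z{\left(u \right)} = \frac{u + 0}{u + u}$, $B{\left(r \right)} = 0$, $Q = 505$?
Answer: $\frac{7220115}{2} \approx 3.6101 \cdot 10^{6}$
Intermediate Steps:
$z{\left(u \right)} = \frac{1}{2}$ ($z{\left(u \right)} = \frac{u}{2 u} = u \frac{1}{2 u} = \frac{1}{2}$)
$o{\left(U \right)} = 9 + \frac{U}{2}$ ($o{\left(U \right)} = 9 + \left(U \frac{1}{2} + 0\right) = 9 + \left(\frac{U}{2} + 0\right) = 9 + \frac{U}{2}$)
$o{\left(17 \right)} \left(\left(Q - 352\right) \left(563 + 781\right) + 657\right) = \left(9 + \frac{1}{2} \cdot 17\right) \left(\left(505 - 352\right) \left(563 + 781\right) + 657\right) = \left(9 + \frac{17}{2}\right) \left(153 \cdot 1344 + 657\right) = \frac{35 \left(205632 + 657\right)}{2} = \frac{35}{2} \cdot 206289 = \frac{7220115}{2}$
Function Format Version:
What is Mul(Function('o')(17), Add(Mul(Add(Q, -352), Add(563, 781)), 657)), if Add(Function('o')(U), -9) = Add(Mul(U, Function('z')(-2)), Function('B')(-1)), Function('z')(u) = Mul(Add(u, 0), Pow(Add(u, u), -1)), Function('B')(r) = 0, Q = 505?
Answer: Rational(7220115, 2) ≈ 3.6101e+6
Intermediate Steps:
Function('z')(u) = Rational(1, 2) (Function('z')(u) = Mul(u, Pow(Mul(2, u), -1)) = Mul(u, Mul(Rational(1, 2), Pow(u, -1))) = Rational(1, 2))
Function('o')(U) = Add(9, Mul(Rational(1, 2), U)) (Function('o')(U) = Add(9, Add(Mul(U, Rational(1, 2)), 0)) = Add(9, Add(Mul(Rational(1, 2), U), 0)) = Add(9, Mul(Rational(1, 2), U)))
Mul(Function('o')(17), Add(Mul(Add(Q, -352), Add(563, 781)), 657)) = Mul(Add(9, Mul(Rational(1, 2), 17)), Add(Mul(Add(505, -352), Add(563, 781)), 657)) = Mul(Add(9, Rational(17, 2)), Add(Mul(153, 1344), 657)) = Mul(Rational(35, 2), Add(205632, 657)) = Mul(Rational(35, 2), 206289) = Rational(7220115, 2)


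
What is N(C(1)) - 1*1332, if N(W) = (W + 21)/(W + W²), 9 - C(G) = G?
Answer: -95875/72 ≈ -1331.6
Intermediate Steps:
C(G) = 9 - G
N(W) = (21 + W)/(W + W²)
N(C(1)) - 1*1332 = (21 + (9 - 1*1))/((9 - 1*1)*(1 + (9 - 1*1))) - 1*1332 = (21 + (9 - 1))/((9 - 1)*(1 + (9 - 1))) - 1332 = (21 + 8)/(8*(1 + 8)) - 1332 = (⅛)*29/9 - 1332 = (⅛)*(⅑)*29 - 1332 = 29/72 - 1332 = -95875/72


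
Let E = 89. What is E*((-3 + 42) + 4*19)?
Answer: 10235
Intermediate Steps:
E*((-3 + 42) + 4*19) = 89*((-3 + 42) + 4*19) = 89*(39 + 76) = 89*115 = 10235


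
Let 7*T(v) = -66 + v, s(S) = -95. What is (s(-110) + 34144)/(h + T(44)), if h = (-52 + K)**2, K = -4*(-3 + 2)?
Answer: 238343/16106 ≈ 14.798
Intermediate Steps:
K = 4 (K = -4*(-1) = 4)
T(v) = -66/7 + v/7 (T(v) = (-66 + v)/7 = -66/7 + v/7)
h = 2304 (h = (-52 + 4)**2 = (-48)**2 = 2304)
(s(-110) + 34144)/(h + T(44)) = (-95 + 34144)/(2304 + (-66/7 + (1/7)*44)) = 34049/(2304 + (-66/7 + 44/7)) = 34049/(2304 - 22/7) = 34049/(16106/7) = 34049*(7/16106) = 238343/16106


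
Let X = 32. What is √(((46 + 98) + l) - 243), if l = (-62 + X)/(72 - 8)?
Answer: I*√6366/8 ≈ 9.9734*I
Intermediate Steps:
l = -15/32 (l = (-62 + 32)/(72 - 8) = -30/64 = -30*1/64 = -15/32 ≈ -0.46875)
√(((46 + 98) + l) - 243) = √(((46 + 98) - 15/32) - 243) = √((144 - 15/32) - 243) = √(4593/32 - 243) = √(-3183/32) = I*√6366/8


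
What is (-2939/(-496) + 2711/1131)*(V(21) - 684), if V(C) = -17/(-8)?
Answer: -25467567575/4487808 ≈ -5674.8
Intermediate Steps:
V(C) = 17/8 (V(C) = -17*(-⅛) = 17/8)
(-2939/(-496) + 2711/1131)*(V(21) - 684) = (-2939/(-496) + 2711/1131)*(17/8 - 684) = (-2939*(-1/496) + 2711*(1/1131))*(-5455/8) = (2939/496 + 2711/1131)*(-5455/8) = (4668665/560976)*(-5455/8) = -25467567575/4487808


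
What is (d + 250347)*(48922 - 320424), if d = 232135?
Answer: -130994827964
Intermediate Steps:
(d + 250347)*(48922 - 320424) = (232135 + 250347)*(48922 - 320424) = 482482*(-271502) = -130994827964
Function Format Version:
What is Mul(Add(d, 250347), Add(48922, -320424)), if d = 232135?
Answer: -130994827964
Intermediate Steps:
Mul(Add(d, 250347), Add(48922, -320424)) = Mul(Add(232135, 250347), Add(48922, -320424)) = Mul(482482, -271502) = -130994827964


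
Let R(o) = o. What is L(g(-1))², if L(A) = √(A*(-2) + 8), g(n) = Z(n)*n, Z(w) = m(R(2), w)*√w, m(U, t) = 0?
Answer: 8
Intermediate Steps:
Z(w) = 0 (Z(w) = 0*√w = 0)
g(n) = 0 (g(n) = 0*n = 0)
L(A) = √(8 - 2*A) (L(A) = √(-2*A + 8) = √(8 - 2*A))
L(g(-1))² = (√(8 - 2*0))² = (√(8 + 0))² = (√8)² = (2*√2)² = 8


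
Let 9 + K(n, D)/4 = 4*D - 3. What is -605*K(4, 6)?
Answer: -29040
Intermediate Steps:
K(n, D) = -48 + 16*D (K(n, D) = -36 + 4*(4*D - 3) = -36 + 4*(-3 + 4*D) = -36 + (-12 + 16*D) = -48 + 16*D)
-605*K(4, 6) = -605*(-48 + 16*6) = -605*(-48 + 96) = -605*48 = -29040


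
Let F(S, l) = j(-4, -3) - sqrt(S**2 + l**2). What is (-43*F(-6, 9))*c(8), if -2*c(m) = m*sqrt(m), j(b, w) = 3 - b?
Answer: -1032*sqrt(26) + 2408*sqrt(2) ≈ -1856.8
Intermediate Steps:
F(S, l) = 7 - sqrt(S**2 + l**2) (F(S, l) = (3 - 1*(-4)) - sqrt(S**2 + l**2) = (3 + 4) - sqrt(S**2 + l**2) = 7 - sqrt(S**2 + l**2))
c(m) = -m**(3/2)/2 (c(m) = -m*sqrt(m)/2 = -m**(3/2)/2)
(-43*F(-6, 9))*c(8) = (-43*(7 - sqrt((-6)**2 + 9**2)))*(-8*sqrt(2)) = (-43*(7 - sqrt(36 + 81)))*(-8*sqrt(2)) = (-43*(7 - sqrt(117)))*(-8*sqrt(2)) = (-43*(7 - 3*sqrt(13)))*(-8*sqrt(2)) = (-301 + 129*sqrt(13))*(-8*sqrt(2)) = -8*sqrt(2)*(-301 + 129*sqrt(13))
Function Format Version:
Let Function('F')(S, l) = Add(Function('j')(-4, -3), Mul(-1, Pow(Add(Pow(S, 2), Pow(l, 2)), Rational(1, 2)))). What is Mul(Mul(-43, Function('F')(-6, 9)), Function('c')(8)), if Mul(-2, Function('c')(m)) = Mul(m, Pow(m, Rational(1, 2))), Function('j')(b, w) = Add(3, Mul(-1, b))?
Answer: Add(Mul(-1032, Pow(26, Rational(1, 2))), Mul(2408, Pow(2, Rational(1, 2)))) ≈ -1856.8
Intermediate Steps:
Function('F')(S, l) = Add(7, Mul(-1, Pow(Add(Pow(S, 2), Pow(l, 2)), Rational(1, 2)))) (Function('F')(S, l) = Add(Add(3, Mul(-1, -4)), Mul(-1, Pow(Add(Pow(S, 2), Pow(l, 2)), Rational(1, 2)))) = Add(Add(3, 4), Mul(-1, Pow(Add(Pow(S, 2), Pow(l, 2)), Rational(1, 2)))) = Add(7, Mul(-1, Pow(Add(Pow(S, 2), Pow(l, 2)), Rational(1, 2)))))
Function('c')(m) = Mul(Rational(-1, 2), Pow(m, Rational(3, 2))) (Function('c')(m) = Mul(Rational(-1, 2), Mul(m, Pow(m, Rational(1, 2)))) = Mul(Rational(-1, 2), Pow(m, Rational(3, 2))))
Mul(Mul(-43, Function('F')(-6, 9)), Function('c')(8)) = Mul(Mul(-43, Add(7, Mul(-1, Pow(Add(Pow(-6, 2), Pow(9, 2)), Rational(1, 2))))), Mul(Rational(-1, 2), Pow(8, Rational(3, 2)))) = Mul(Mul(-43, Add(7, Mul(-1, Pow(Add(36, 81), Rational(1, 2))))), Mul(Rational(-1, 2), Mul(16, Pow(2, Rational(1, 2))))) = Mul(Mul(-43, Add(7, Mul(-1, Pow(117, Rational(1, 2))))), Mul(-8, Pow(2, Rational(1, 2)))) = Mul(Mul(-43, Add(7, Mul(-1, Mul(3, Pow(13, Rational(1, 2)))))), Mul(-8, Pow(2, Rational(1, 2)))) = Mul(Mul(-43, Add(7, Mul(-3, Pow(13, Rational(1, 2))))), Mul(-8, Pow(2, Rational(1, 2)))) = Mul(Add(-301, Mul(129, Pow(13, Rational(1, 2)))), Mul(-8, Pow(2, Rational(1, 2)))) = Mul(-8, Pow(2, Rational(1, 2)), Add(-301, Mul(129, Pow(13, Rational(1, 2)))))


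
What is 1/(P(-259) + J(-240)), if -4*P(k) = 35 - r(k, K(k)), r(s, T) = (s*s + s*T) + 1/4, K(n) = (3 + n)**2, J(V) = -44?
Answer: -16/67627815 ≈ -2.3659e-7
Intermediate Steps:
r(s, T) = 1/4 + s**2 + T*s (r(s, T) = (s**2 + T*s) + 1/4 = 1/4 + s**2 + T*s)
P(k) = -139/16 + k**2/4 + k*(3 + k)**2/4 (P(k) = -(35 - (1/4 + k**2 + (3 + k)**2*k))/4 = -(35 - (1/4 + k**2 + k*(3 + k)**2))/4 = -(35 + (-1/4 - k**2 - k*(3 + k)**2))/4 = -(139/4 - k**2 - k*(3 + k)**2)/4 = -139/16 + k**2/4 + k*(3 + k)**2/4)
1/(P(-259) + J(-240)) = 1/((-139/16 + (1/4)*(-259)**2 + (1/4)*(-259)*(3 - 259)**2) - 44) = 1/((-139/16 + (1/4)*67081 + (1/4)*(-259)*(-256)**2) - 44) = 1/((-139/16 + 67081/4 + (1/4)*(-259)*65536) - 44) = 1/((-139/16 + 67081/4 - 4243456) - 44) = 1/(-67627111/16 - 44) = 1/(-67627815/16) = -16/67627815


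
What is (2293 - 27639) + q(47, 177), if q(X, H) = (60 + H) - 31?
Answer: -25140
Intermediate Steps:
q(X, H) = 29 + H
(2293 - 27639) + q(47, 177) = (2293 - 27639) + (29 + 177) = -25346 + 206 = -25140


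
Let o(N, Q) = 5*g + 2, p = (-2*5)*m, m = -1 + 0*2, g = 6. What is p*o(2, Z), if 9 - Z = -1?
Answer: 320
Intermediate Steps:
Z = 10 (Z = 9 - 1*(-1) = 9 + 1 = 10)
m = -1 (m = -1 + 0 = -1)
p = 10 (p = -2*5*(-1) = -10*(-1) = 10)
o(N, Q) = 32 (o(N, Q) = 5*6 + 2 = 30 + 2 = 32)
p*o(2, Z) = 10*32 = 320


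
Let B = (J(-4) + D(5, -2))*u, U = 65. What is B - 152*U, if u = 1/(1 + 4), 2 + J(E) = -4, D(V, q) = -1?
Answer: -49407/5 ≈ -9881.4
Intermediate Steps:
J(E) = -6 (J(E) = -2 - 4 = -6)
u = ⅕ (u = 1/5 = ⅕ ≈ 0.20000)
B = -7/5 (B = (-6 - 1)*(⅕) = -7*⅕ = -7/5 ≈ -1.4000)
B - 152*U = -7/5 - 152*65 = -7/5 - 9880 = -49407/5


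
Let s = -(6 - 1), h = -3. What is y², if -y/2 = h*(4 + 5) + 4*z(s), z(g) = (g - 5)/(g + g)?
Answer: 2116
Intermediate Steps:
s = -5 (s = -1*5 = -5)
z(g) = (-5 + g)/(2*g) (z(g) = (-5 + g)/((2*g)) = (-5 + g)*(1/(2*g)) = (-5 + g)/(2*g))
y = 46 (y = -2*(-3*(4 + 5) + 4*((½)*(-5 - 5)/(-5))) = -2*(-3*9 + 4*((½)*(-⅕)*(-10))) = -2*(-27 + 4*1) = -2*(-27 + 4) = -2*(-23) = 46)
y² = 46² = 2116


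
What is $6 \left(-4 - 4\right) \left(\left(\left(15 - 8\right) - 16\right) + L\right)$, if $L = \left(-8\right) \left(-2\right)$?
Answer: $-336$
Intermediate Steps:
$L = 16$
$6 \left(-4 - 4\right) \left(\left(\left(15 - 8\right) - 16\right) + L\right) = 6 \left(-4 - 4\right) \left(\left(\left(15 - 8\right) - 16\right) + 16\right) = 6 \left(-8\right) \left(\left(7 - 16\right) + 16\right) = - 48 \left(-9 + 16\right) = \left(-48\right) 7 = -336$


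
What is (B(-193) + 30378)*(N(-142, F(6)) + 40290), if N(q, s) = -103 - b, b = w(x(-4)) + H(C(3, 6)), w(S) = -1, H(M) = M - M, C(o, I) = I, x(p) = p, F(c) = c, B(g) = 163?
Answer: 1227381708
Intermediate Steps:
H(M) = 0
b = -1 (b = -1 + 0 = -1)
N(q, s) = -102 (N(q, s) = -103 - 1*(-1) = -103 + 1 = -102)
(B(-193) + 30378)*(N(-142, F(6)) + 40290) = (163 + 30378)*(-102 + 40290) = 30541*40188 = 1227381708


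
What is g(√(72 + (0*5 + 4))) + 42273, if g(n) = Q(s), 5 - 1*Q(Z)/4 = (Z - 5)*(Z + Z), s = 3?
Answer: 42341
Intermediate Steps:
Q(Z) = 20 - 8*Z*(-5 + Z) (Q(Z) = 20 - 4*(Z - 5)*(Z + Z) = 20 - 4*(-5 + Z)*2*Z = 20 - 8*Z*(-5 + Z))
g(n) = 68 (g(n) = 20 - 8*3² + 40*3 = 20 - 8*9 + 120 = 20 - 72 + 120 = 68)
g(√(72 + (0*5 + 4))) + 42273 = 68 + 42273 = 42341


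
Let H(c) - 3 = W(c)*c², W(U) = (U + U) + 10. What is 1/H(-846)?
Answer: -1/1203834309 ≈ -8.3068e-10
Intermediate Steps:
W(U) = 10 + 2*U (W(U) = 2*U + 10 = 10 + 2*U)
H(c) = 3 + c²*(10 + 2*c) (H(c) = 3 + (10 + 2*c)*c² = 3 + c²*(10 + 2*c))
1/H(-846) = 1/(3 + 2*(-846)²*(5 - 846)) = 1/(3 + 2*715716*(-841)) = 1/(3 - 1203834312) = 1/(-1203834309) = -1/1203834309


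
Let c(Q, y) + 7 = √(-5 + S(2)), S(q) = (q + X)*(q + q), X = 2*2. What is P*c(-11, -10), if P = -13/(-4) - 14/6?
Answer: -77/12 + 11*√19/12 ≈ -2.4210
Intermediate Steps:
P = 11/12 (P = -13*(-¼) - 14*⅙ = 13/4 - 7/3 = 11/12 ≈ 0.91667)
X = 4
S(q) = 2*q*(4 + q) (S(q) = (q + 4)*(q + q) = (4 + q)*(2*q) = 2*q*(4 + q))
c(Q, y) = -7 + √19 (c(Q, y) = -7 + √(-5 + 2*2*(4 + 2)) = -7 + √(-5 + 2*2*6) = -7 + √(-5 + 24) = -7 + √19)
P*c(-11, -10) = 11*(-7 + √19)/12 = -77/12 + 11*√19/12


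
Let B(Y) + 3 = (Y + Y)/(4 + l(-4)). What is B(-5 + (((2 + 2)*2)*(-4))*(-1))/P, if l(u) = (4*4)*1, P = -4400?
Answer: 3/44000 ≈ 6.8182e-5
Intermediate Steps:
l(u) = 16 (l(u) = 16*1 = 16)
B(Y) = -3 + Y/10 (B(Y) = -3 + (Y + Y)/(4 + 16) = -3 + (2*Y)/20 = -3 + (2*Y)*(1/20) = -3 + Y/10)
B(-5 + (((2 + 2)*2)*(-4))*(-1))/P = (-3 + (-5 + (((2 + 2)*2)*(-4))*(-1))/10)/(-4400) = (-3 + (-5 + ((4*2)*(-4))*(-1))/10)*(-1/4400) = (-3 + (-5 + (8*(-4))*(-1))/10)*(-1/4400) = (-3 + (-5 - 32*(-1))/10)*(-1/4400) = (-3 + (-5 + 32)/10)*(-1/4400) = (-3 + (⅒)*27)*(-1/4400) = (-3 + 27/10)*(-1/4400) = -3/10*(-1/4400) = 3/44000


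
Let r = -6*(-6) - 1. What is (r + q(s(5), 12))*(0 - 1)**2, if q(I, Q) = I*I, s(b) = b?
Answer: 60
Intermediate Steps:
q(I, Q) = I**2
r = 35 (r = 36 - 1 = 35)
(r + q(s(5), 12))*(0 - 1)**2 = (35 + 5**2)*(0 - 1)**2 = (35 + 25)*(-1)**2 = 60*1 = 60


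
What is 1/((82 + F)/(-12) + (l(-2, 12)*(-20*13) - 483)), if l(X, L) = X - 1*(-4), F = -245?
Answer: -12/11873 ≈ -0.0010107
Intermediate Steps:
l(X, L) = 4 + X (l(X, L) = X + 4 = 4 + X)
1/((82 + F)/(-12) + (l(-2, 12)*(-20*13) - 483)) = 1/((82 - 245)/(-12) + ((4 - 2)*(-20*13) - 483)) = 1/(-163*(-1/12) + (2*(-260) - 483)) = 1/(163/12 + (-520 - 483)) = 1/(163/12 - 1003) = 1/(-11873/12) = -12/11873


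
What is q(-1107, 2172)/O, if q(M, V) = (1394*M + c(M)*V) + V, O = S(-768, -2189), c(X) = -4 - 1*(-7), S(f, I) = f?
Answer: 255745/128 ≈ 1998.0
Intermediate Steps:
c(X) = 3 (c(X) = -4 + 7 = 3)
O = -768
q(M, V) = 4*V + 1394*M (q(M, V) = (1394*M + 3*V) + V = (3*V + 1394*M) + V = 4*V + 1394*M)
q(-1107, 2172)/O = (4*2172 + 1394*(-1107))/(-768) = (8688 - 1543158)*(-1/768) = -1534470*(-1/768) = 255745/128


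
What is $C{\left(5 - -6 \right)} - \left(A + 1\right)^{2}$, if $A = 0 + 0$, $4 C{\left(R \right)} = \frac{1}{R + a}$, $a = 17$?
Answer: $- \frac{111}{112} \approx -0.99107$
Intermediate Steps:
$C{\left(R \right)} = \frac{1}{4 \left(17 + R\right)}$ ($C{\left(R \right)} = \frac{1}{4 \left(R + 17\right)} = \frac{1}{4 \left(17 + R\right)}$)
$A = 0$
$C{\left(5 - -6 \right)} - \left(A + 1\right)^{2} = \frac{1}{4 \left(17 + \left(5 - -6\right)\right)} - \left(0 + 1\right)^{2} = \frac{1}{4 \left(17 + \left(5 + 6\right)\right)} - 1^{2} = \frac{1}{4 \left(17 + 11\right)} - 1 = \frac{1}{4 \cdot 28} - 1 = \frac{1}{4} \cdot \frac{1}{28} - 1 = \frac{1}{112} - 1 = - \frac{111}{112}$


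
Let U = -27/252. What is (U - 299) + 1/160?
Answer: -334993/1120 ≈ -299.10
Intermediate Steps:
U = -3/28 (U = -27*1/252 = -3/28 ≈ -0.10714)
(U - 299) + 1/160 = (-3/28 - 299) + 1/160 = -8375/28 + 1/160 = -334993/1120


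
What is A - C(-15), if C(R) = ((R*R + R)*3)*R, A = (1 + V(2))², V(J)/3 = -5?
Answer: 9646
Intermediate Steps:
V(J) = -15 (V(J) = 3*(-5) = -15)
A = 196 (A = (1 - 15)² = (-14)² = 196)
C(R) = R*(3*R + 3*R²) (C(R) = ((R² + R)*3)*R = ((R + R²)*3)*R = (3*R + 3*R²)*R = R*(3*R + 3*R²))
A - C(-15) = 196 - 3*(-15)²*(1 - 15) = 196 - 3*225*(-14) = 196 - 1*(-9450) = 196 + 9450 = 9646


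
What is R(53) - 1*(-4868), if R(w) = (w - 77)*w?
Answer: 3596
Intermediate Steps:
R(w) = w*(-77 + w) (R(w) = (-77 + w)*w = w*(-77 + w))
R(53) - 1*(-4868) = 53*(-77 + 53) - 1*(-4868) = 53*(-24) + 4868 = -1272 + 4868 = 3596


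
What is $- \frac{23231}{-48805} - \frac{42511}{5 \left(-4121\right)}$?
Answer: $\frac{510684822}{201125405} \approx 2.5391$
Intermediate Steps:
$- \frac{23231}{-48805} - \frac{42511}{5 \left(-4121\right)} = \left(-23231\right) \left(- \frac{1}{48805}\right) - \frac{42511}{-20605} = \frac{23231}{48805} - - \frac{42511}{20605} = \frac{23231}{48805} + \frac{42511}{20605} = \frac{510684822}{201125405}$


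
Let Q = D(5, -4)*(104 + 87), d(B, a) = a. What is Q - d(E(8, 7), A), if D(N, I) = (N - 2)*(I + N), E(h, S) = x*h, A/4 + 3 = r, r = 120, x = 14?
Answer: 105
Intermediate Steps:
A = 468 (A = -12 + 4*120 = -12 + 480 = 468)
E(h, S) = 14*h
D(N, I) = (-2 + N)*(I + N)
Q = 573 (Q = (5² - 2*(-4) - 2*5 - 4*5)*(104 + 87) = (25 + 8 - 10 - 20)*191 = 3*191 = 573)
Q - d(E(8, 7), A) = 573 - 1*468 = 573 - 468 = 105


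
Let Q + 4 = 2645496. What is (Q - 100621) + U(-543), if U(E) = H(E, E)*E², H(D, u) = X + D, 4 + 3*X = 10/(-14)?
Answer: -1106150291/7 ≈ -1.5802e+8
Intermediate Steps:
Q = 2645492 (Q = -4 + 2645496 = 2645492)
X = -11/7 (X = -4/3 + (10/(-14))/3 = -4/3 + (10*(-1/14))/3 = -4/3 + (⅓)*(-5/7) = -4/3 - 5/21 = -11/7 ≈ -1.5714)
H(D, u) = -11/7 + D
U(E) = E²*(-11/7 + E) (U(E) = (-11/7 + E)*E² = E²*(-11/7 + E))
(Q - 100621) + U(-543) = (2645492 - 100621) + (-543)²*(-11/7 - 543) = 2544871 + 294849*(-3812/7) = 2544871 - 1123964388/7 = -1106150291/7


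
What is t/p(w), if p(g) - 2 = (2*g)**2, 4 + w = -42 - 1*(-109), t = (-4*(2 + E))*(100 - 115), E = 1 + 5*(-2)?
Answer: -210/7939 ≈ -0.026452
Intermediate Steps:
E = -9 (E = 1 - 10 = -9)
t = -420 (t = (-4*(2 - 9))*(100 - 115) = -4*(-7)*(-15) = 28*(-15) = -420)
w = 63 (w = -4 + (-42 - 1*(-109)) = -4 + (-42 + 109) = -4 + 67 = 63)
p(g) = 2 + 4*g**2 (p(g) = 2 + (2*g)**2 = 2 + 4*g**2)
t/p(w) = -420/(2 + 4*63**2) = -420/(2 + 4*3969) = -420/(2 + 15876) = -420/15878 = -420*1/15878 = -210/7939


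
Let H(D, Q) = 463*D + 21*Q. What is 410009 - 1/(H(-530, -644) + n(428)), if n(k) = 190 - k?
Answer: 106254652369/259152 ≈ 4.1001e+5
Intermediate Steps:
H(D, Q) = 21*Q + 463*D
410009 - 1/(H(-530, -644) + n(428)) = 410009 - 1/((21*(-644) + 463*(-530)) + (190 - 1*428)) = 410009 - 1/((-13524 - 245390) + (190 - 428)) = 410009 - 1/(-258914 - 238) = 410009 - 1/(-259152) = 410009 - 1*(-1/259152) = 410009 + 1/259152 = 106254652369/259152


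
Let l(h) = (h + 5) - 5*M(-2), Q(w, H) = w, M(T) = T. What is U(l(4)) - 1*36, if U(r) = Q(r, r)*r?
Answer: 325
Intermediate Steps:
l(h) = 15 + h (l(h) = (h + 5) - 5*(-2) = (5 + h) + 10 = 15 + h)
U(r) = r² (U(r) = r*r = r²)
U(l(4)) - 1*36 = (15 + 4)² - 1*36 = 19² - 36 = 361 - 36 = 325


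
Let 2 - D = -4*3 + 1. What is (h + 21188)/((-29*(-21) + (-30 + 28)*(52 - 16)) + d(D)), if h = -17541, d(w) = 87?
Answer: 3647/624 ≈ 5.8446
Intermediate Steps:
D = 13 (D = 2 - (-4*3 + 1) = 2 - (-12 + 1) = 2 - 1*(-11) = 2 + 11 = 13)
(h + 21188)/((-29*(-21) + (-30 + 28)*(52 - 16)) + d(D)) = (-17541 + 21188)/((-29*(-21) + (-30 + 28)*(52 - 16)) + 87) = 3647/((609 - 2*36) + 87) = 3647/((609 - 72) + 87) = 3647/(537 + 87) = 3647/624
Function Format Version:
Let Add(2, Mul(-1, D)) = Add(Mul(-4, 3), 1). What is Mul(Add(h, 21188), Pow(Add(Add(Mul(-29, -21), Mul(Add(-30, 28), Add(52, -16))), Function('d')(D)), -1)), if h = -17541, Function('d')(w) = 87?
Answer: Rational(3647, 624) ≈ 5.8446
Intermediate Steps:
D = 13 (D = Add(2, Mul(-1, Add(Mul(-4, 3), 1))) = Add(2, Mul(-1, Add(-12, 1))) = Add(2, Mul(-1, -11)) = Add(2, 11) = 13)
Mul(Add(h, 21188), Pow(Add(Add(Mul(-29, -21), Mul(Add(-30, 28), Add(52, -16))), Function('d')(D)), -1)) = Mul(Add(-17541, 21188), Pow(Add(Add(Mul(-29, -21), Mul(Add(-30, 28), Add(52, -16))), 87), -1)) = Mul(3647, Pow(Add(Add(609, Mul(-2, 36)), 87), -1)) = Mul(3647, Pow(Add(Add(609, -72), 87), -1)) = Mul(3647, Pow(Add(537, 87), -1)) = Mul(3647, Pow(624, -1)) = Mul(3647, Rational(1, 624)) = Rational(3647, 624)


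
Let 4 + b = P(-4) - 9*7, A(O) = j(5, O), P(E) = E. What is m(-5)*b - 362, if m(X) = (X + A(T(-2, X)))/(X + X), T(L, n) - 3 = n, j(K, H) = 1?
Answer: -1952/5 ≈ -390.40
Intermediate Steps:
T(L, n) = 3 + n
A(O) = 1
m(X) = (1 + X)/(2*X) (m(X) = (X + 1)/(X + X) = (1 + X)/((2*X)) = (1 + X)*(1/(2*X)) = (1 + X)/(2*X))
b = -71 (b = -4 + (-4 - 9*7) = -4 + (-4 - 63) = -4 - 67 = -71)
m(-5)*b - 362 = ((½)*(1 - 5)/(-5))*(-71) - 362 = ((½)*(-⅕)*(-4))*(-71) - 362 = (⅖)*(-71) - 362 = -142/5 - 362 = -1952/5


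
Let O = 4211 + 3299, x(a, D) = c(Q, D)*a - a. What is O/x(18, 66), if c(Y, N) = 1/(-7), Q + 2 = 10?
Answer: -26285/72 ≈ -365.07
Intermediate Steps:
Q = 8 (Q = -2 + 10 = 8)
c(Y, N) = -1/7
x(a, D) = -8*a/7 (x(a, D) = -a/7 - a = -8*a/7)
O = 7510
O/x(18, 66) = 7510/((-8/7*18)) = 7510/(-144/7) = 7510*(-7/144) = -26285/72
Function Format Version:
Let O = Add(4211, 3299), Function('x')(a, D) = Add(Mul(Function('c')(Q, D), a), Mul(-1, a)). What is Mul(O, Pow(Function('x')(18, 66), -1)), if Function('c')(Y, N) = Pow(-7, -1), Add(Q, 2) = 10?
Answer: Rational(-26285, 72) ≈ -365.07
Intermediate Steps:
Q = 8 (Q = Add(-2, 10) = 8)
Function('c')(Y, N) = Rational(-1, 7)
Function('x')(a, D) = Mul(Rational(-8, 7), a) (Function('x')(a, D) = Add(Mul(Rational(-1, 7), a), Mul(-1, a)) = Mul(Rational(-8, 7), a))
O = 7510
Mul(O, Pow(Function('x')(18, 66), -1)) = Mul(7510, Pow(Mul(Rational(-8, 7), 18), -1)) = Mul(7510, Pow(Rational(-144, 7), -1)) = Mul(7510, Rational(-7, 144)) = Rational(-26285, 72)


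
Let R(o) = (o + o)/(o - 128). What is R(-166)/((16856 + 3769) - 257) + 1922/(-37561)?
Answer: -2874208693/56230619928 ≈ -0.051115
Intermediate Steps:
R(o) = 2*o/(-128 + o) (R(o) = (2*o)/(-128 + o) = 2*o/(-128 + o))
R(-166)/((16856 + 3769) - 257) + 1922/(-37561) = (2*(-166)/(-128 - 166))/((16856 + 3769) - 257) + 1922/(-37561) = (2*(-166)/(-294))/(20625 - 257) + 1922*(-1/37561) = (2*(-166)*(-1/294))/20368 - 1922/37561 = (166/147)*(1/20368) - 1922/37561 = 83/1497048 - 1922/37561 = -2874208693/56230619928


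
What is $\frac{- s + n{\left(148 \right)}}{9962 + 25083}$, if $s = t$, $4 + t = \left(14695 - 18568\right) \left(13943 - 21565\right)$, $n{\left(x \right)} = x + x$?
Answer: $- \frac{29519706}{35045} \approx -842.34$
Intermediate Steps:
$n{\left(x \right)} = 2 x$
$t = 29520002$ ($t = -4 + \left(14695 - 18568\right) \left(13943 - 21565\right) = -4 - -29520006 = -4 + 29520006 = 29520002$)
$s = 29520002$
$\frac{- s + n{\left(148 \right)}}{9962 + 25083} = \frac{\left(-1\right) 29520002 + 2 \cdot 148}{9962 + 25083} = \frac{-29520002 + 296}{35045} = \left(-29519706\right) \frac{1}{35045} = - \frac{29519706}{35045}$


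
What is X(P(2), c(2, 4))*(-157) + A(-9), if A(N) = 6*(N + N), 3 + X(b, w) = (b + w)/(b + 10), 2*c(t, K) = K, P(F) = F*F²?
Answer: 2482/9 ≈ 275.78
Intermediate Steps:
P(F) = F³
c(t, K) = K/2
X(b, w) = -3 + (b + w)/(10 + b) (X(b, w) = -3 + (b + w)/(b + 10) = -3 + (b + w)/(10 + b))
A(N) = 12*N (A(N) = 6*(2*N) = 12*N)
X(P(2), c(2, 4))*(-157) + A(-9) = ((-30 + (½)*4 - 2*2³)/(10 + 2³))*(-157) + 12*(-9) = ((-30 + 2 - 2*8)/(10 + 8))*(-157) - 108 = ((-30 + 2 - 16)/18)*(-157) - 108 = ((1/18)*(-44))*(-157) - 108 = -22/9*(-157) - 108 = 3454/9 - 108 = 2482/9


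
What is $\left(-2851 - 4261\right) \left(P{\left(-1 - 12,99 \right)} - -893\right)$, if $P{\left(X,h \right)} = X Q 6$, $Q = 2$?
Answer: $-5241544$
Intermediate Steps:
$P{\left(X,h \right)} = 12 X$ ($P{\left(X,h \right)} = X 2 \cdot 6 = 2 X 6 = 12 X$)
$\left(-2851 - 4261\right) \left(P{\left(-1 - 12,99 \right)} - -893\right) = \left(-2851 - 4261\right) \left(12 \left(-1 - 12\right) - -893\right) = - 7112 \left(12 \left(-13\right) + \left(-17 + 910\right)\right) = - 7112 \left(-156 + 893\right) = \left(-7112\right) 737 = -5241544$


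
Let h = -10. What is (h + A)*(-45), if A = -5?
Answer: 675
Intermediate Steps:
(h + A)*(-45) = (-10 - 5)*(-45) = -15*(-45) = 675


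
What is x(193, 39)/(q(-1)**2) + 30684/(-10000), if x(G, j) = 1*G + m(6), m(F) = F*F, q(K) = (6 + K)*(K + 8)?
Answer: -352979/122500 ≈ -2.8815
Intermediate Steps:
q(K) = (6 + K)*(8 + K)
m(F) = F**2
x(G, j) = 36 + G (x(G, j) = 1*G + 6**2 = G + 36 = 36 + G)
x(193, 39)/(q(-1)**2) + 30684/(-10000) = (36 + 193)/((48 + (-1)**2 + 14*(-1))**2) + 30684/(-10000) = 229/((48 + 1 - 14)**2) + 30684*(-1/10000) = 229/(35**2) - 7671/2500 = 229/1225 - 7671/2500 = -352979/122500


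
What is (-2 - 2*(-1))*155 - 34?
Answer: -34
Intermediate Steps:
(-2 - 2*(-1))*155 - 34 = (-2 + 2)*155 - 34 = 0*155 - 34 = 0 - 34 = -34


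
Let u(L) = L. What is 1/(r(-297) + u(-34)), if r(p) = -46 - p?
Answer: 1/217 ≈ 0.0046083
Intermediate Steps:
1/(r(-297) + u(-34)) = 1/((-46 - 1*(-297)) - 34) = 1/((-46 + 297) - 34) = 1/(251 - 34) = 1/217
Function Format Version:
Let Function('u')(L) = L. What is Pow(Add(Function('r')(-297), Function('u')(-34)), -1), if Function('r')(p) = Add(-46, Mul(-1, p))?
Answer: Rational(1, 217) ≈ 0.0046083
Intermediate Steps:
Pow(Add(Function('r')(-297), Function('u')(-34)), -1) = Pow(Add(Add(-46, Mul(-1, -297)), -34), -1) = Pow(Add(Add(-46, 297), -34), -1) = Pow(Add(251, -34), -1) = Pow(217, -1) = Rational(1, 217)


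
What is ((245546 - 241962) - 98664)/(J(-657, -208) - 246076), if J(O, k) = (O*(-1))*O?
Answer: 19016/135545 ≈ 0.14029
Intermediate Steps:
J(O, k) = -O² (J(O, k) = (-O)*O = -O²)
((245546 - 241962) - 98664)/(J(-657, -208) - 246076) = ((245546 - 241962) - 98664)/(-1*(-657)² - 246076) = (3584 - 98664)/(-1*431649 - 246076) = -95080/(-431649 - 246076) = -95080/(-677725) = -95080*(-1/677725) = 19016/135545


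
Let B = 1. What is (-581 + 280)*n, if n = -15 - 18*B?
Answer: 9933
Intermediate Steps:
n = -33 (n = -15 - 18*1 = -15 - 18 = -33)
(-581 + 280)*n = (-581 + 280)*(-33) = -301*(-33) = 9933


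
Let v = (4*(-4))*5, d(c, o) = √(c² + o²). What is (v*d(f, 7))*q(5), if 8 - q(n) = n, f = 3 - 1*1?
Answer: -240*√53 ≈ -1747.2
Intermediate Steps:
f = 2 (f = 3 - 1 = 2)
q(n) = 8 - n
v = -80 (v = -16*5 = -80)
(v*d(f, 7))*q(5) = (-80*√(2² + 7²))*(8 - 1*5) = (-80*√(4 + 49))*(8 - 5) = -80*√53*3 = -240*√53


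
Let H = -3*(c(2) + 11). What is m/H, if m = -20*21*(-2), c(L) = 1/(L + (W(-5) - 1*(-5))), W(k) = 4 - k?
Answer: -4480/177 ≈ -25.311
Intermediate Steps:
c(L) = 1/(14 + L) (c(L) = 1/(L + ((4 - 1*(-5)) - 1*(-5))) = 1/(L + ((4 + 5) + 5)) = 1/(L + (9 + 5)) = 1/(L + 14) = 1/(14 + L))
H = -531/16 (H = -3*(1/(14 + 2) + 11) = -3*(1/16 + 11) = -3*177/16 = -531/16 ≈ -33.188)
m = 840 (m = -420*(-2) = 840)
m/H = 840/(-531/16) = 840*(-16/531) = -4480/177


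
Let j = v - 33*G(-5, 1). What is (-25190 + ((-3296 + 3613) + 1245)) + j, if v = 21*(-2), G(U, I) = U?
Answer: -23505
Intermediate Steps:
v = -42
j = 123 (j = -42 - 33*(-5) = -42 + 165 = 123)
(-25190 + ((-3296 + 3613) + 1245)) + j = (-25190 + ((-3296 + 3613) + 1245)) + 123 = (-25190 + (317 + 1245)) + 123 = (-25190 + 1562) + 123 = -23628 + 123 = -23505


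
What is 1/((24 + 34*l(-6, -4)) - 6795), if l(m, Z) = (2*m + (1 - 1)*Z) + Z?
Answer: -1/7315 ≈ -0.00013671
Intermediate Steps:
l(m, Z) = Z + 2*m (l(m, Z) = (2*m + 0*Z) + Z = (2*m + 0) + Z = 2*m + Z = Z + 2*m)
1/((24 + 34*l(-6, -4)) - 6795) = 1/((24 + 34*(-4 + 2*(-6))) - 6795) = 1/((24 + 34*(-4 - 12)) - 6795) = 1/((24 + 34*(-16)) - 6795) = 1/((24 - 544) - 6795) = 1/(-520 - 6795) = 1/(-7315) = -1/7315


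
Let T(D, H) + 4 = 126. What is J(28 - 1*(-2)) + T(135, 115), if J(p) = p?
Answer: 152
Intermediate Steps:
T(D, H) = 122 (T(D, H) = -4 + 126 = 122)
J(28 - 1*(-2)) + T(135, 115) = (28 - 1*(-2)) + 122 = (28 + 2) + 122 = 30 + 122 = 152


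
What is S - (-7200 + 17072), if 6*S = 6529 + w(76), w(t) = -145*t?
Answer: -21241/2 ≈ -10621.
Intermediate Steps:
S = -1497/2 (S = (6529 - 145*76)/6 = (6529 - 11020)/6 = (⅙)*(-4491) = -1497/2 ≈ -748.50)
S - (-7200 + 17072) = -1497/2 - (-7200 + 17072) = -1497/2 - 1*9872 = -1497/2 - 9872 = -21241/2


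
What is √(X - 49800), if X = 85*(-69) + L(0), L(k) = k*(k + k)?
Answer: 3*I*√6185 ≈ 235.93*I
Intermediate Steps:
L(k) = 2*k² (L(k) = k*(2*k) = 2*k²)
X = -5865 (X = 85*(-69) + 2*0² = -5865 + 2*0 = -5865 + 0 = -5865)
√(X - 49800) = √(-5865 - 49800) = √(-55665) = 3*I*√6185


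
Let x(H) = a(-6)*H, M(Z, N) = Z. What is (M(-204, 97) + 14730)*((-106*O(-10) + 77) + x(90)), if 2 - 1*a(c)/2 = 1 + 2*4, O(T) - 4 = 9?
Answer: -37201086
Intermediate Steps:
O(T) = 13 (O(T) = 4 + 9 = 13)
a(c) = -14 (a(c) = 4 - 2*(1 + 2*4) = 4 - 2*(1 + 8) = 4 - 2*9 = 4 - 18 = -14)
x(H) = -14*H
(M(-204, 97) + 14730)*((-106*O(-10) + 77) + x(90)) = (-204 + 14730)*((-106*13 + 77) - 14*90) = 14526*((-1378 + 77) - 1260) = 14526*(-1301 - 1260) = 14526*(-2561) = -37201086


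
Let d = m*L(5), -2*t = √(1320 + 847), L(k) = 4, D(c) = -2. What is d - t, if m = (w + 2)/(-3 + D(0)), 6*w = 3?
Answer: -2 + √2167/2 ≈ 21.276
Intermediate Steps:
w = ½ (w = (⅙)*3 = ½ ≈ 0.50000)
t = -√2167/2 (t = -√(1320 + 847)/2 = -√2167/2 ≈ -23.276)
m = -½ (m = (½ + 2)/(-3 - 2) = (5/2)/(-5) = (5/2)*(-⅕) = -½ ≈ -0.50000)
d = -2 (d = -½*4 = -2)
d - t = -2 - (-1)*√2167/2 = -2 + √2167/2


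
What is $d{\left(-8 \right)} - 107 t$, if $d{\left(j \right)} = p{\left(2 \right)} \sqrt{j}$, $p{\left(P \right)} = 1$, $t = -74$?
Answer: $7918 + 2 i \sqrt{2} \approx 7918.0 + 2.8284 i$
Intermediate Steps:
$d{\left(j \right)} = \sqrt{j}$ ($d{\left(j \right)} = 1 \sqrt{j} = \sqrt{j}$)
$d{\left(-8 \right)} - 107 t = \sqrt{-8} - -7918 = 2 i \sqrt{2} + 7918 = 7918 + 2 i \sqrt{2}$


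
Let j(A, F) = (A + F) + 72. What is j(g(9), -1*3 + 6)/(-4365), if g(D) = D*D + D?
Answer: -11/291 ≈ -0.037801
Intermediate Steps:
g(D) = D + D² (g(D) = D² + D = D + D²)
j(A, F) = 72 + A + F
j(g(9), -1*3 + 6)/(-4365) = (72 + 9*(1 + 9) + (-1*3 + 6))/(-4365) = (72 + 9*10 + (-3 + 6))*(-1/4365) = (72 + 90 + 3)*(-1/4365) = 165*(-1/4365) = -11/291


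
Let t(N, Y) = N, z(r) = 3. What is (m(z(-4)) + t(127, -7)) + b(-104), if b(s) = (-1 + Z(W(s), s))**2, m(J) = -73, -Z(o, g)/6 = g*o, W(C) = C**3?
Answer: 492684859549728823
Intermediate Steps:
Z(o, g) = -6*g*o
b(s) = (-1 - 6*s**4)**2 (b(s) = (-1 - 6*s*s**3)**2 = (-1 - 6*s**4)**2)
(m(z(-4)) + t(127, -7)) + b(-104) = (-73 + 127) + (1 + 6*(-104)**4)**2 = 54 + (1 + 6*116985856)**2 = 54 + (1 + 701915136)**2 = 54 + 701915137**2 = 54 + 492684859549728769 = 492684859549728823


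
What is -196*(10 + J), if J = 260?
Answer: -52920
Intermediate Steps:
-196*(10 + J) = -196*(10 + 260) = -196*270 = -52920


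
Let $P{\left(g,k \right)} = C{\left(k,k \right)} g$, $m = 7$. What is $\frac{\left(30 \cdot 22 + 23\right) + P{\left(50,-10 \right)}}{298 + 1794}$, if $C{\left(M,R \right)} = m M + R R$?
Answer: $\frac{2183}{2092} \approx 1.0435$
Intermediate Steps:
$C{\left(M,R \right)} = R^{2} + 7 M$ ($C{\left(M,R \right)} = 7 M + R R = 7 M + R^{2} = R^{2} + 7 M$)
$P{\left(g,k \right)} = g \left(k^{2} + 7 k\right)$ ($P{\left(g,k \right)} = \left(k^{2} + 7 k\right) g = g \left(k^{2} + 7 k\right)$)
$\frac{\left(30 \cdot 22 + 23\right) + P{\left(50,-10 \right)}}{298 + 1794} = \frac{\left(30 \cdot 22 + 23\right) + 50 \left(-10\right) \left(7 - 10\right)}{298 + 1794} = \frac{\left(660 + 23\right) + 50 \left(-10\right) \left(-3\right)}{2092} = \left(683 + 1500\right) \frac{1}{2092} = 2183 \cdot \frac{1}{2092} = \frac{2183}{2092}$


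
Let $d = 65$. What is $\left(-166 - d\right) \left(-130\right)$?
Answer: $30030$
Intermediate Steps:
$\left(-166 - d\right) \left(-130\right) = \left(-166 - 65\right) \left(-130\right) = \left(-231\right) \left(-130\right) = 30030$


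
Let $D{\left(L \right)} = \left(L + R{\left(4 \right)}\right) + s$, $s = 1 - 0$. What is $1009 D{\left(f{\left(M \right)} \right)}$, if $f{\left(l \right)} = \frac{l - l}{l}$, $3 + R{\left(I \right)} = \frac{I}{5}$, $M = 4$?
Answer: $- \frac{6054}{5} \approx -1210.8$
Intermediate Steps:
$R{\left(I \right)} = -3 + \frac{I}{5}$
$s = 1$ ($s = 1 + 0 = 1$)
$f{\left(l \right)} = 0$ ($f{\left(l \right)} = \frac{0}{l} = 0$)
$D{\left(L \right)} = - \frac{6}{5} + L$ ($D{\left(L \right)} = \left(L + \left(-3 + \frac{1}{5} \cdot 4\right)\right) + 1 = \left(L + \left(-3 + \frac{4}{5}\right)\right) + 1 = \left(L - \frac{11}{5}\right) + 1 = \left(- \frac{11}{5} + L\right) + 1 = - \frac{6}{5} + L$)
$1009 D{\left(f{\left(M \right)} \right)} = 1009 \left(- \frac{6}{5} + 0\right) = 1009 \left(- \frac{6}{5}\right) = - \frac{6054}{5}$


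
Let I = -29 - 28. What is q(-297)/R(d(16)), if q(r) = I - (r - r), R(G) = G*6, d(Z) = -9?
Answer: 19/18 ≈ 1.0556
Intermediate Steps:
I = -57
R(G) = 6*G
q(r) = -57 (q(r) = -57 - (r - r) = -57 - 1*0 = -57 + 0 = -57)
q(-297)/R(d(16)) = -57/(6*(-9)) = -57/(-54) = -57*(-1/54) = 19/18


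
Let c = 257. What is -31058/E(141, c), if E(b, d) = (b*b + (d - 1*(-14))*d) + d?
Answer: -31058/89785 ≈ -0.34592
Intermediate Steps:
E(b, d) = d + b² + d*(14 + d) (E(b, d) = (b² + (d + 14)*d) + d = (b² + (14 + d)*d) + d = (b² + d*(14 + d)) + d = d + b² + d*(14 + d))
-31058/E(141, c) = -31058/(141² + 257² + 15*257) = -31058/(19881 + 66049 + 3855) = -31058/89785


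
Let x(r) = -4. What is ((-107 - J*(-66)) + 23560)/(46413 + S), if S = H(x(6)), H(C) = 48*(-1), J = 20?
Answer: 24773/46365 ≈ 0.53430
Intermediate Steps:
H(C) = -48
S = -48
((-107 - J*(-66)) + 23560)/(46413 + S) = ((-107 - 1*20*(-66)) + 23560)/(46413 - 48) = ((-107 - 20*(-66)) + 23560)/46365 = ((-107 + 1320) + 23560)*(1/46365) = (1213 + 23560)*(1/46365) = 24773*(1/46365) = 24773/46365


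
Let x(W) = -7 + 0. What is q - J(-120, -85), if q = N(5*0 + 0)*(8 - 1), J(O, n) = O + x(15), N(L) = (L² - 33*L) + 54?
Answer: 505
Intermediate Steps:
x(W) = -7
N(L) = 54 + L² - 33*L
J(O, n) = -7 + O (J(O, n) = O - 7 = -7 + O)
q = 378 (q = (54 + (5*0 + 0)² - 33*(5*0 + 0))*(8 - 1) = (54 + (0 + 0)² - 33*(0 + 0))*7 = (54 + 0² - 33*0)*7 = (54 + 0 + 0)*7 = 54*7 = 378)
q - J(-120, -85) = 378 - (-7 - 120) = 378 - 1*(-127) = 378 + 127 = 505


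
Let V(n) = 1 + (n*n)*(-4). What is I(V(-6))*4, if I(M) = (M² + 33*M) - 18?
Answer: 62848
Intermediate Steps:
V(n) = 1 - 4*n² (V(n) = 1 + n²*(-4) = 1 - 4*n²)
I(M) = -18 + M² + 33*M
I(V(-6))*4 = (-18 + (1 - 4*(-6)²)² + 33*(1 - 4*(-6)²))*4 = (-18 + (1 - 4*36)² + 33*(1 - 4*36))*4 = (-18 + (1 - 144)² + 33*(1 - 144))*4 = (-18 + (-143)² + 33*(-143))*4 = (-18 + 20449 - 4719)*4 = 15712*4 = 62848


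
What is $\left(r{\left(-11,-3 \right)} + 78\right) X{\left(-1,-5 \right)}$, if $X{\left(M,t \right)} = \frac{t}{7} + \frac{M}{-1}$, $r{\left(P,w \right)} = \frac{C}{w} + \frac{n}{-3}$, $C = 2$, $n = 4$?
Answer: $\frac{152}{7} \approx 21.714$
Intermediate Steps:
$r{\left(P,w \right)} = - \frac{4}{3} + \frac{2}{w}$ ($r{\left(P,w \right)} = \frac{2}{w} + \frac{4}{-3} = \frac{2}{w} + 4 \left(- \frac{1}{3}\right) = \frac{2}{w} - \frac{4}{3} = - \frac{4}{3} + \frac{2}{w}$)
$X{\left(M,t \right)} = - M + \frac{t}{7}$ ($X{\left(M,t \right)} = t \frac{1}{7} + M \left(-1\right) = \frac{t}{7} - M = - M + \frac{t}{7}$)
$\left(r{\left(-11,-3 \right)} + 78\right) X{\left(-1,-5 \right)} = \left(\left(- \frac{4}{3} + \frac{2}{-3}\right) + 78\right) \left(\left(-1\right) \left(-1\right) + \frac{1}{7} \left(-5\right)\right) = \left(\left(- \frac{4}{3} + 2 \left(- \frac{1}{3}\right)\right) + 78\right) \left(1 - \frac{5}{7}\right) = \left(\left(- \frac{4}{3} - \frac{2}{3}\right) + 78\right) \frac{2}{7} = \left(-2 + 78\right) \frac{2}{7} = 76 \cdot \frac{2}{7} = \frac{152}{7}$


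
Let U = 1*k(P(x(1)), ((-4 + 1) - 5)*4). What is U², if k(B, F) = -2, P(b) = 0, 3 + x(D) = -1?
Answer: 4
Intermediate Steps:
x(D) = -4 (x(D) = -3 - 1 = -4)
U = -2 (U = 1*(-2) = -2)
U² = (-2)² = 4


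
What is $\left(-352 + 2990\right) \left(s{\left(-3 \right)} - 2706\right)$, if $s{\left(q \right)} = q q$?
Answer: $-7114686$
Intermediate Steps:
$s{\left(q \right)} = q^{2}$
$\left(-352 + 2990\right) \left(s{\left(-3 \right)} - 2706\right) = \left(-352 + 2990\right) \left(\left(-3\right)^{2} - 2706\right) = 2638 \left(9 - 2706\right) = 2638 \left(-2697\right) = -7114686$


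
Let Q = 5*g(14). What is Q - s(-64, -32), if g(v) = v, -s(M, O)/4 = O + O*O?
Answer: 4038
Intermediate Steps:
s(M, O) = -4*O - 4*O**2 (s(M, O) = -4*(O + O*O) = -4*(O + O**2) = -4*O - 4*O**2)
Q = 70 (Q = 5*14 = 70)
Q - s(-64, -32) = 70 - (-4)*(-32)*(1 - 32) = 70 - (-4)*(-32)*(-31) = 70 - 1*(-3968) = 70 + 3968 = 4038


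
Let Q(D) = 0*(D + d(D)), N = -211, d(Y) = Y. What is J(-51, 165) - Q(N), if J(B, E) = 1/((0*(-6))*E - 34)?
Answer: -1/34 ≈ -0.029412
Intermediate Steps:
J(B, E) = -1/34 (J(B, E) = 1/(0*E - 34) = 1/(0 - 34) = 1/(-34) = -1/34)
Q(D) = 0 (Q(D) = 0*(D + D) = 0*(2*D) = 0)
J(-51, 165) - Q(N) = -1/34 - 1*0 = -1/34 + 0 = -1/34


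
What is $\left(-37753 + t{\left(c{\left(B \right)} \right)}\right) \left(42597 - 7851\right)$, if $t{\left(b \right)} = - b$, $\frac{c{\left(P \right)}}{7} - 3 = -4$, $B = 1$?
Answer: $-1311522516$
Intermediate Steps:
$c{\left(P \right)} = -7$ ($c{\left(P \right)} = 21 + 7 \left(-4\right) = 21 - 28 = -7$)
$\left(-37753 + t{\left(c{\left(B \right)} \right)}\right) \left(42597 - 7851\right) = \left(-37753 - -7\right) \left(42597 - 7851\right) = \left(-37753 + 7\right) 34746 = \left(-37746\right) 34746 = -1311522516$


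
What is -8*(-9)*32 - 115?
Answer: 2189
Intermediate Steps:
-8*(-9)*32 - 115 = 72*32 - 115 = 2304 - 115 = 2189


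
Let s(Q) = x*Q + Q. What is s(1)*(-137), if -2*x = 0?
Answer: -137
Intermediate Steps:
x = 0 (x = -½*0 = 0)
s(Q) = Q (s(Q) = 0*Q + Q = 0 + Q = Q)
s(1)*(-137) = 1*(-137) = -137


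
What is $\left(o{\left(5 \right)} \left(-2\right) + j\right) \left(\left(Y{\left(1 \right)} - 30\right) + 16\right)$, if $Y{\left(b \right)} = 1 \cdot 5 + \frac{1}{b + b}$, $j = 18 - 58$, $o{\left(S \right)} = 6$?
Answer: $442$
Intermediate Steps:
$j = -40$
$Y{\left(b \right)} = 5 + \frac{1}{2 b}$
$\left(o{\left(5 \right)} \left(-2\right) + j\right) \left(\left(Y{\left(1 \right)} - 30\right) + 16\right) = \left(6 \left(-2\right) - 40\right) \left(\left(\left(5 + \frac{1}{2 \cdot 1}\right) - 30\right) + 16\right) = \left(-12 - 40\right) \left(\left(\left(5 + \frac{1}{2} \cdot 1\right) - 30\right) + 16\right) = - 52 \left(\left(\left(5 + \frac{1}{2}\right) - 30\right) + 16\right) = - 52 \left(\left(\frac{11}{2} - 30\right) + 16\right) = - 52 \left(- \frac{49}{2} + 16\right) = \left(-52\right) \left(- \frac{17}{2}\right) = 442$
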